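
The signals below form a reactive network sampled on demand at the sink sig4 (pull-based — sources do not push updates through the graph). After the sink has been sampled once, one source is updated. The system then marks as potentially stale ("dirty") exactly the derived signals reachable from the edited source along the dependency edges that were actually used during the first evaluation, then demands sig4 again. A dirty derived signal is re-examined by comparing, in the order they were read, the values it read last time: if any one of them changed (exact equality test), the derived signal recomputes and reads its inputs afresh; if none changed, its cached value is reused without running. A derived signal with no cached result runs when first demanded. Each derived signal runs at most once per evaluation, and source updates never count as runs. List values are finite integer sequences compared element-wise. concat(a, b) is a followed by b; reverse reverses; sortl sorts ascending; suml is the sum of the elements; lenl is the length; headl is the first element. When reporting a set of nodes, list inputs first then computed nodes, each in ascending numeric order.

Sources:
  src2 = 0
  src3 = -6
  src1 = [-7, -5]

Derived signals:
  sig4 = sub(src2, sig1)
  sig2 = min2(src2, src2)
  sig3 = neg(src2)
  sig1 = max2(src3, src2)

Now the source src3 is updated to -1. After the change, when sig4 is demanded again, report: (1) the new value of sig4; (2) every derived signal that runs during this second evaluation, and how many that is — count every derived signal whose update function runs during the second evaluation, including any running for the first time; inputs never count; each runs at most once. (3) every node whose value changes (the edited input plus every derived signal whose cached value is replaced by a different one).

Initial pass — values computed on the first demand:
  sig1 = max2(-6, 0) = 0
  sig4 = sub(0, 0) = 0

Second demand — change propagation:
  sig1: re-runs because src3 -6->-1; new result 0 (unchanged).
  sig4: re-examined; everything it read last time is the same (src2 unchanged, sig1 unchanged) — cache 0 kept, no run.

The important point: sig1 recomputes to an identical value, and the output ends up unchanged.

sig4 now evaluates to 0.
Run set: sig1 (1 run).
Changed values: src3.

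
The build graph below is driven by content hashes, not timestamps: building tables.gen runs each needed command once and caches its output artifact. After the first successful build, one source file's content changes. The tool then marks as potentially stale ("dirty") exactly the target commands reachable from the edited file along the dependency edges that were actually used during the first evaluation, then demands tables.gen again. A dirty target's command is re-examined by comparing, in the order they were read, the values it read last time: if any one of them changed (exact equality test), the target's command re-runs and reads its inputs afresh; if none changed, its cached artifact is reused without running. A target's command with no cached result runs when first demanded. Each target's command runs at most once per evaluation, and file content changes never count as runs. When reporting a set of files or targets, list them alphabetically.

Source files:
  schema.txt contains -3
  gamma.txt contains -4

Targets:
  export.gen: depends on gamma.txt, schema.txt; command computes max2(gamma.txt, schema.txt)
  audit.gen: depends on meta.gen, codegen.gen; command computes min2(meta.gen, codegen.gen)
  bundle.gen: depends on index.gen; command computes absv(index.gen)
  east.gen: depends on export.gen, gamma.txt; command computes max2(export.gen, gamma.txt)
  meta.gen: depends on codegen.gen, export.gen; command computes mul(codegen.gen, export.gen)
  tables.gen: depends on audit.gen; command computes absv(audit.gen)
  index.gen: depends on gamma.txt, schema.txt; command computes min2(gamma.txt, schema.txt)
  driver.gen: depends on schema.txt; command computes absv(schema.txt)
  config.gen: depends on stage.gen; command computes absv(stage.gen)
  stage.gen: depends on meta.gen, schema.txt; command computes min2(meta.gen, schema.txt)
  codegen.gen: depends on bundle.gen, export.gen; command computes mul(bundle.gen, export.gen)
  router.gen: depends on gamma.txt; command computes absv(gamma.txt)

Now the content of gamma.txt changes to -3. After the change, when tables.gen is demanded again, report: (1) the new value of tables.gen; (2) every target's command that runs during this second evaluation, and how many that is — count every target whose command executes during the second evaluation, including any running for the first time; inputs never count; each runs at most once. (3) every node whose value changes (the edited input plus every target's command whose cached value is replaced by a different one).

tables.gen now evaluates to 9.
Run set: audit.gen, bundle.gen, codegen.gen, export.gen, index.gen, meta.gen, tables.gen (7 run).
Changed values: audit.gen, bundle.gen, codegen.gen, gamma.txt, index.gen, meta.gen, tables.gen.

Initial pass — values computed on the first demand:
  export.gen = max2(-4, -3) = -3
  index.gen = min2(-4, -3) = -4
  bundle.gen = absv(-4) = 4
  codegen.gen = mul(4, -3) = -12
  meta.gen = mul(-12, -3) = 36
  audit.gen = min2(36, -12) = -12
  tables.gen = absv(-12) = 12

Second demand — change propagation:
  export.gen: re-runs because gamma.txt -4->-3; new result -3 (unchanged).
  index.gen: re-runs because gamma.txt -4->-3; new result -3.
  bundle.gen: re-runs because index.gen -4->-3; new result 3.
  codegen.gen: re-runs because bundle.gen 4->3; new result -9.
  meta.gen: re-runs because codegen.gen -12->-9; new result 27.
  audit.gen: re-runs because meta.gen 36->27; codegen.gen -12->-9; new result -9.
  tables.gen: re-runs because audit.gen -12->-9; new result 9.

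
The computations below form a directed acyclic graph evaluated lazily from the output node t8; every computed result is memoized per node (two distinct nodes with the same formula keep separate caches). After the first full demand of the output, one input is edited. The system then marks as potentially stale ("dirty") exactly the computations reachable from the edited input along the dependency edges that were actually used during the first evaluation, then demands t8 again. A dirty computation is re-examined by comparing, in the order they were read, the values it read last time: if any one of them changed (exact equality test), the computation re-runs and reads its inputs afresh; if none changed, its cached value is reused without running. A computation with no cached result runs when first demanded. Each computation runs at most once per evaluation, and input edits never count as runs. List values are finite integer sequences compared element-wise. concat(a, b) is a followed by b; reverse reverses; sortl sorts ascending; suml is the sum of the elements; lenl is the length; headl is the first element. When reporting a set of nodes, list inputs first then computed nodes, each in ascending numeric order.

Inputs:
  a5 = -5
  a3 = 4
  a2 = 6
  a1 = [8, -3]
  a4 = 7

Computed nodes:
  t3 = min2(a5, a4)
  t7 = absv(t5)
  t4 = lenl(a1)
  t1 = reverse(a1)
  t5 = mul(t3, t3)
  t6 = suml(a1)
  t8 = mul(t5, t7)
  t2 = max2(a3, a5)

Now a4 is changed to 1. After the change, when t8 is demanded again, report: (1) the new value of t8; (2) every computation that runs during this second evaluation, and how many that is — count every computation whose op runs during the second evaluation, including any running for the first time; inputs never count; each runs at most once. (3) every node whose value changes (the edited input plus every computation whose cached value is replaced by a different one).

First demand of the output computes:
  t3 = min2(-5, 7) = -5
  t5 = mul(-5, -5) = 25
  t7 = absv(25) = 25
  t8 = mul(25, 25) = 625

After the edit, cleaning proceeds:
  t3: a read changed (a4 7->1) — executes, giving -5 — identical to its old value.
  t5: dirty, but its reads are unchanged (t3 unchanged, t3 unchanged); cached 25 stands.
  t7: dirty, but its reads are unchanged (t5 unchanged); cached 25 stands.
  t8: dirty, but its reads are unchanged (t5 unchanged, t7 unchanged); cached 625 stands.

Note the absorption at t3: it re-runs yet its value is the same, leaving the output's value untouched.

Demanding t8 again yields 625.
1 computations run: t3.
The nodes whose values change: a4.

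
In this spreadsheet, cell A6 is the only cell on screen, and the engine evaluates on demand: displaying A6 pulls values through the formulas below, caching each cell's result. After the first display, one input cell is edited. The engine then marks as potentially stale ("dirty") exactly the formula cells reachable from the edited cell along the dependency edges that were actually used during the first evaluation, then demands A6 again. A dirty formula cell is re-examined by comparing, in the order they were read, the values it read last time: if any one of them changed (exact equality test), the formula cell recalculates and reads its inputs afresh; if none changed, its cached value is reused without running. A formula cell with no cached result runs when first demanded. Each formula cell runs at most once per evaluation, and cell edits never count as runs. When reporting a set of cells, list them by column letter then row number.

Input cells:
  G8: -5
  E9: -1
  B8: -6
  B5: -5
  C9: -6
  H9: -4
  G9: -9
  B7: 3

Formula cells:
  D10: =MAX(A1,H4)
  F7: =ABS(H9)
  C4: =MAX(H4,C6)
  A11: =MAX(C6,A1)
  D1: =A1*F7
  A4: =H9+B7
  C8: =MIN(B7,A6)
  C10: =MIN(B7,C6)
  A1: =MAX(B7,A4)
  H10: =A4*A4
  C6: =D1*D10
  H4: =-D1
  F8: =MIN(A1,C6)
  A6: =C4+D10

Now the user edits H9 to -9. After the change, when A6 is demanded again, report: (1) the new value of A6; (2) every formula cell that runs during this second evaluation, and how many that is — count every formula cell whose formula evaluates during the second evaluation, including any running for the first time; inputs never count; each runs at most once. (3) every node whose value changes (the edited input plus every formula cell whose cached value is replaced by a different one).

Initial pass — values computed on the first demand:
  A4 = -4 + 3 = -1
  A1 = MAX(3, -1) = 3
  F7 = ABS(-4) = 4
  D1 = 3 * 4 = 12
  H4 = -(12) = -12
  D10 = MAX(3, -12) = 3
  C6 = 12 * 3 = 36
  C4 = MAX(-12, 36) = 36
  A6 = 36 + 3 = 39

Second demand — change propagation:
  A4: re-runs because H9 -4->-9; new result -6.
  A1: re-runs because A4 -1->-6; new result 3 (unchanged).
  F7: re-runs because H9 -4->-9; new result 9.
  D1: re-runs because F7 4->9; new result 27.
  H4: re-runs because D1 12->27; new result -27.
  D10: re-runs because H4 -12->-27; new result 3 (unchanged).
  C6: re-runs because D1 12->27; new result 81.
  C4: re-runs because H4 -12->-27; C6 36->81; new result 81.
  A6: re-runs because C4 36->81; new result 84.

A6 now evaluates to 84.
Run set: A1, A4, A6, C4, C6, D1, D10, F7, H4 (9 run).
Changed values: A4, A6, C4, C6, D1, F7, H4, H9.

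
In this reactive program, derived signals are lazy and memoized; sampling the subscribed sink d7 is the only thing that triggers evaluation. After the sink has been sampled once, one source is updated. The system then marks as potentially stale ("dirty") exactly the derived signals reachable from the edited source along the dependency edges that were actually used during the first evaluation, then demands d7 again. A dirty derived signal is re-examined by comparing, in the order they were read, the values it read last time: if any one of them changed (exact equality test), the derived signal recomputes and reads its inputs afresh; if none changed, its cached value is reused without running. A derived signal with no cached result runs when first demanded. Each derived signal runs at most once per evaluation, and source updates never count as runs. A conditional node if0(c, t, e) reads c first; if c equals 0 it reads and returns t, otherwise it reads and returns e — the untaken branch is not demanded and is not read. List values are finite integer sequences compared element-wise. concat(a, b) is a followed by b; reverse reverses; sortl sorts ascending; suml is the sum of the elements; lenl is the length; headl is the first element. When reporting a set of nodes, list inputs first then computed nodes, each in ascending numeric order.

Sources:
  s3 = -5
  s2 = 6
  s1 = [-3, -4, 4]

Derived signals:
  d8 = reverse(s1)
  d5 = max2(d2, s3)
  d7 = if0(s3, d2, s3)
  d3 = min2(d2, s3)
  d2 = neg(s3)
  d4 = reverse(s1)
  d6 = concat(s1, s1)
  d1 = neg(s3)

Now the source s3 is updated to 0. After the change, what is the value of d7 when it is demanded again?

Demanding d7 again yields 0.
Note the branch switch — d2 had no cache and runs now for the first time.

First demand of the output computes:
  d7 = if0(s3=-5 -> else branch s3) = -5

After the edit, cleaning proceeds:
  d2: had never run; runs now, result 0.
  d7: a read changed (s3 -5->0; s3 -5->0) — executes, giving 0.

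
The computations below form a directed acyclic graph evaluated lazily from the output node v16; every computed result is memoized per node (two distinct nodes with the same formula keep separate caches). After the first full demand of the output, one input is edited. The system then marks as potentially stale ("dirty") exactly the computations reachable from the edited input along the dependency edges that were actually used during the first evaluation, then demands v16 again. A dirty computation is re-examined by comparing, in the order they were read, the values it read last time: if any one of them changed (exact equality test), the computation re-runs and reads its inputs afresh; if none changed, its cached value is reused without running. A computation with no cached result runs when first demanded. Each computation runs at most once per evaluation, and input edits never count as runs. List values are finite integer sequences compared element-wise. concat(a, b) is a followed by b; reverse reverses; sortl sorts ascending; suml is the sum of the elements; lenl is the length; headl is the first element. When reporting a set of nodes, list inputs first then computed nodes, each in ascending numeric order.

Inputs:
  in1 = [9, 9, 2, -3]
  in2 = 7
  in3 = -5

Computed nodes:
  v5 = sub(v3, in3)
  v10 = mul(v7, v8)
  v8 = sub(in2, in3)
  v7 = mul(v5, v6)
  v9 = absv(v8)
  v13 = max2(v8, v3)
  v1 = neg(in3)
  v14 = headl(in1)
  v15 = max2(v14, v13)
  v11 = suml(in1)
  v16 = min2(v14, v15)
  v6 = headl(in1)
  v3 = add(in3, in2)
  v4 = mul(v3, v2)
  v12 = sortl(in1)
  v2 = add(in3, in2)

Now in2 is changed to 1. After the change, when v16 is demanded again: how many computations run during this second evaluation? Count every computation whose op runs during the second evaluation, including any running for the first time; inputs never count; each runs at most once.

First demand of the output computes:
  v3 = add(-5, 7) = 2
  v8 = sub(7, -5) = 12
  v13 = max2(12, 2) = 12
  v14 = headl([9, 9, 2, -3]) = 9
  v15 = max2(9, 12) = 12
  v16 = min2(9, 12) = 9

After the edit, cleaning proceeds:
  v3: a read changed (in2 7->1) — executes, giving -4.
  v8: a read changed (in2 7->1) — executes, giving 6.
  v13: a read changed (v8 12->6; v3 2->-4) — executes, giving 6.
  v15: a read changed (v13 12->6) — executes, giving 9.
  v16: a read changed (v15 12->9) — executes, giving 9 — identical to its old value.

5 computations run: v3, v8, v13, v15, v16.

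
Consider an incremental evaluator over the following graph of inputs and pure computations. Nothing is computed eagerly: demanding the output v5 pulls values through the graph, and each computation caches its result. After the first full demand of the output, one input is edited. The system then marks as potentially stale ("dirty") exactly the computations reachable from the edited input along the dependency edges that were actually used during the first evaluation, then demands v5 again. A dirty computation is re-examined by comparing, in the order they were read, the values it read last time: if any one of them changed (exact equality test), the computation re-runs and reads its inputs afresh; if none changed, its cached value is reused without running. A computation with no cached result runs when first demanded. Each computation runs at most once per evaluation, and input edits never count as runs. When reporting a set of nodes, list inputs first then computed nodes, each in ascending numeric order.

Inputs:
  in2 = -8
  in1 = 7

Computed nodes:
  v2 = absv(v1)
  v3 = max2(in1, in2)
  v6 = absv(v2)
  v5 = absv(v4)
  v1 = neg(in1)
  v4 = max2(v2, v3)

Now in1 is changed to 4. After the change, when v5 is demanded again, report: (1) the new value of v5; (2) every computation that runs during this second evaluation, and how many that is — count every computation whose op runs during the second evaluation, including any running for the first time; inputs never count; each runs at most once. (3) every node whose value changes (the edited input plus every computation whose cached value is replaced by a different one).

v5 now evaluates to 4.
Run set: v1, v2, v3, v4, v5 (5 run).
Changed values: in1, v1, v2, v3, v4, v5.

Initial pass — values computed on the first demand:
  v1 = neg(7) = -7
  v2 = absv(-7) = 7
  v3 = max2(7, -8) = 7
  v4 = max2(7, 7) = 7
  v5 = absv(7) = 7

Second demand — change propagation:
  v1: re-runs because in1 7->4; new result -4.
  v2: re-runs because v1 -7->-4; new result 4.
  v3: re-runs because in1 7->4; new result 4.
  v4: re-runs because v2 7->4; v3 7->4; new result 4.
  v5: re-runs because v4 7->4; new result 4.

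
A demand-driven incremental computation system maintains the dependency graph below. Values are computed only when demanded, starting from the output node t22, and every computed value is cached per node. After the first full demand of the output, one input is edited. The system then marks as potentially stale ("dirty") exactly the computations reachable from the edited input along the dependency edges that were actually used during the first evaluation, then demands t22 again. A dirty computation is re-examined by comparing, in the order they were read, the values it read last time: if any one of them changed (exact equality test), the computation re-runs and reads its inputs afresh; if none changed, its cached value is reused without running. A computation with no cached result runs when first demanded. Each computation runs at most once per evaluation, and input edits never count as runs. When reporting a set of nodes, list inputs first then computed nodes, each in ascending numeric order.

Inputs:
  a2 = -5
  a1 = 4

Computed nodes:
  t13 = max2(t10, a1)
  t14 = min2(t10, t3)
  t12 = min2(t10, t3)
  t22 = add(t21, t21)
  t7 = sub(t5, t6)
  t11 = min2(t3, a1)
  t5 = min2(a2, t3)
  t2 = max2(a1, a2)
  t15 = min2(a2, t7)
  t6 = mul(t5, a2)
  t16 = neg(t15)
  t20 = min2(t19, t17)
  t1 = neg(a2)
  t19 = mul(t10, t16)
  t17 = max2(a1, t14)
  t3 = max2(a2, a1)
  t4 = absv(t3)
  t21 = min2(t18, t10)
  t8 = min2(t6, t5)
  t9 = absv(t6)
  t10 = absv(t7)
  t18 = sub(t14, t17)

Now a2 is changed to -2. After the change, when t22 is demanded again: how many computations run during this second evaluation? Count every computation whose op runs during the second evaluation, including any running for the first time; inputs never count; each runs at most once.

First evaluation (everything demanded from the output):
  t3 = max2(-5, 4) = 4
  t5 = min2(-5, 4) = -5
  t6 = mul(-5, -5) = 25
  t7 = sub(-5, 25) = -30
  t10 = absv(-30) = 30
  t14 = min2(30, 4) = 4
  t17 = max2(4, 4) = 4
  t18 = sub(4, 4) = 0
  t21 = min2(0, 30) = 0
  t22 = add(0, 0) = 0

Propagation after the edit:
  t3: runs — a2 -5->-2; result 4 (same value as before).
  t5: runs — a2 -5->-2; result -2.
  t6: runs — t5 -5->-2; a2 -5->-2; result 4.
  t7: runs — t5 -5->-2; t6 25->4; result -6.
  t10: runs — t7 -30->-6; result 6.
  t14: runs — t10 30->6; result 4 (same value as before).
  t17: checked — values it read are unchanged (a1 unchanged, t14 unchanged); reused cached 4 without running.
  t18: checked — values it read are unchanged (t14 unchanged, t17 unchanged); reused cached 0 without running.
  t21: runs — t10 30->6; result 0 (same value as before).
  t22: checked — values it read are unchanged (t21 unchanged, t21 unchanged); reused cached 0 without running.

Key observation: the cutoff stops propagation at t17 — its inputs' values are unchanged, so it reuses its cache.

Computations that run: t3, t5, t6, t7, t10, t14, t21 — 7 in total.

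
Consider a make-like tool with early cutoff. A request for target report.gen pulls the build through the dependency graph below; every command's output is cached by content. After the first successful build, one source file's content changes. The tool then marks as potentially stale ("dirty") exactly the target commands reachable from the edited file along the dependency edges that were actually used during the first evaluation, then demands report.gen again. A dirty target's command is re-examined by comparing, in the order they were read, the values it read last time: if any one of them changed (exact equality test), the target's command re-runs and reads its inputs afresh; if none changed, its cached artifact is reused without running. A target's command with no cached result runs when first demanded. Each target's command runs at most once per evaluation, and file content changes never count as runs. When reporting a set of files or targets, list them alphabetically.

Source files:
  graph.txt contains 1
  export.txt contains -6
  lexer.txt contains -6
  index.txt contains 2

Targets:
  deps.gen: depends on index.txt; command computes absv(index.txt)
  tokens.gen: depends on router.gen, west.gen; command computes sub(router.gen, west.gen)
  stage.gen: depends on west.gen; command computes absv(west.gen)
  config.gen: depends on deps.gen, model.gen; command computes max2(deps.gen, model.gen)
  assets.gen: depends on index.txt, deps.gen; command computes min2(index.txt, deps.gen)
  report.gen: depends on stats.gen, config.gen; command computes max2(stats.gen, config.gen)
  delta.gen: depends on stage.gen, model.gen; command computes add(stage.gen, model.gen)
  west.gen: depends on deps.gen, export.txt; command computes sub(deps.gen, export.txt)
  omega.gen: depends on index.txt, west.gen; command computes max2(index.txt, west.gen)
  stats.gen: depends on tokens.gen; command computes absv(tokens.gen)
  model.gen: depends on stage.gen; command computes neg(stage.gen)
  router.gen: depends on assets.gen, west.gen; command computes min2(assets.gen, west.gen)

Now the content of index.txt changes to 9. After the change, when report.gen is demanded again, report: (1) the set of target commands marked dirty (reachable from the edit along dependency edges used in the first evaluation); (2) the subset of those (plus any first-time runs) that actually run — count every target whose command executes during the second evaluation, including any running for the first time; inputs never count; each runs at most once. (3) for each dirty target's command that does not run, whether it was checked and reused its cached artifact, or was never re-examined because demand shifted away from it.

The edit dirties: assets.gen, config.gen, deps.gen, model.gen, report.gen, router.gen, stage.gen, stats.gen, tokens.gen, west.gen.
9 target commands run: assets.gen, config.gen, deps.gen, model.gen, report.gen, router.gen, stage.gen, tokens.gen, west.gen.
Cache hits after checking: stats.gen.
Note where the cutoff bites: stats.gen is checked, finds nothing changed, and keeps its cache.

First demand of the output computes:
  deps.gen = absv(2) = 2
  assets.gen = min2(2, 2) = 2
  west.gen = sub(2, -6) = 8
  router.gen = min2(2, 8) = 2
  stage.gen = absv(8) = 8
  model.gen = neg(8) = -8
  config.gen = max2(2, -8) = 2
  tokens.gen = sub(2, 8) = -6
  stats.gen = absv(-6) = 6
  report.gen = max2(6, 2) = 6

After the edit, cleaning proceeds:
  deps.gen: a read changed (index.txt 2->9) — executes, giving 9.
  assets.gen: a read changed (index.txt 2->9; deps.gen 2->9) — executes, giving 9.
  west.gen: a read changed (deps.gen 2->9) — executes, giving 15.
  router.gen: a read changed (assets.gen 2->9; west.gen 8->15) — executes, giving 9.
  stage.gen: a read changed (west.gen 8->15) — executes, giving 15.
  model.gen: a read changed (stage.gen 8->15) — executes, giving -15.
  config.gen: a read changed (deps.gen 2->9; model.gen -8->-15) — executes, giving 9.
  tokens.gen: a read changed (router.gen 2->9; west.gen 8->15) — executes, giving -6 — identical to its old value.
  stats.gen: dirty, but its reads are unchanged (tokens.gen unchanged); cached 6 stands.
  report.gen: a read changed (config.gen 2->9) — executes, giving 9.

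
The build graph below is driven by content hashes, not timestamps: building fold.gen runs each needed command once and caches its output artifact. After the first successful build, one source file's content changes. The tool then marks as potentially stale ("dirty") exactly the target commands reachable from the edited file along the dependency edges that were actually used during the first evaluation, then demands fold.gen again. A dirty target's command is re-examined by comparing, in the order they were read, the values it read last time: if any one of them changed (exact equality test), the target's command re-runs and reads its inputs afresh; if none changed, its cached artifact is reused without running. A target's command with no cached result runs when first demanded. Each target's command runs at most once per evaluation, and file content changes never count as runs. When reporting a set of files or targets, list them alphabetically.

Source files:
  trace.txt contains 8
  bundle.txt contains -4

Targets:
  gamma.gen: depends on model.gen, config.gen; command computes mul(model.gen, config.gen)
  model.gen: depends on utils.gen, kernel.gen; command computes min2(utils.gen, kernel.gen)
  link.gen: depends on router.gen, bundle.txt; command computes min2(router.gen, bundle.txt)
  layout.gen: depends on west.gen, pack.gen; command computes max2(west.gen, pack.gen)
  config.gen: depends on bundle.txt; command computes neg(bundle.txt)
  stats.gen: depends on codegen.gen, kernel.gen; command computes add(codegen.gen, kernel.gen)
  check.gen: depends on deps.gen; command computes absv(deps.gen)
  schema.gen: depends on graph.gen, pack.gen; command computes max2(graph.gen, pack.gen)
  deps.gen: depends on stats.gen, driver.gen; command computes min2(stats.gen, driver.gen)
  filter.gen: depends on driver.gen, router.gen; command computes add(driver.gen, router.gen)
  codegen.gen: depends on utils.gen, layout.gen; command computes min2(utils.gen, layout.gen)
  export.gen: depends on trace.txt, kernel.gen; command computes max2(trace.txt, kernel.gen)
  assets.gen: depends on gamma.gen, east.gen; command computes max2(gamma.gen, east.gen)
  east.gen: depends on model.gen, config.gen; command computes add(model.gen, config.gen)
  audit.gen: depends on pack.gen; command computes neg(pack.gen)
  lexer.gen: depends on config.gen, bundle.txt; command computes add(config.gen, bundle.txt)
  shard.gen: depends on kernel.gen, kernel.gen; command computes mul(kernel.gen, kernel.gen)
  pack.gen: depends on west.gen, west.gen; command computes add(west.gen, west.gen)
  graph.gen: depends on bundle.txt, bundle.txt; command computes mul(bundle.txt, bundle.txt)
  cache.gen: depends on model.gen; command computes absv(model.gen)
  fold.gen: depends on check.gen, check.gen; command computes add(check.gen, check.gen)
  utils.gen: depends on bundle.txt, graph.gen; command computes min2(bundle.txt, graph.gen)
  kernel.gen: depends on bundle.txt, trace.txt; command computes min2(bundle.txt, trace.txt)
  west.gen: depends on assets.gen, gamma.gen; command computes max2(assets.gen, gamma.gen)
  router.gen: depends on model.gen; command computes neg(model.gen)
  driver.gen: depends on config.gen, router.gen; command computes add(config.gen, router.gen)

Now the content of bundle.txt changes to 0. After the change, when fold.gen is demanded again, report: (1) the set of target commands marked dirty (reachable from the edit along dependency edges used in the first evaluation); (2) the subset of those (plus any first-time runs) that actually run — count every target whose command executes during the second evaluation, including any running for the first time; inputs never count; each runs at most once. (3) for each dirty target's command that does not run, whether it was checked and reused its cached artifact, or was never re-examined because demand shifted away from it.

Dirty set: assets.gen, check.gen, codegen.gen, config.gen, deps.gen, driver.gen, east.gen, fold.gen, gamma.gen, graph.gen, kernel.gen, layout.gen, model.gen, pack.gen, router.gen, stats.gen, utils.gen, west.gen.
Run set: assets.gen, check.gen, codegen.gen, config.gen, deps.gen, driver.gen, east.gen, fold.gen, gamma.gen, graph.gen, kernel.gen, model.gen, router.gen, stats.gen, utils.gen, west.gen (16 run).
Re-examined without running (cache reused): layout.gen, pack.gen.
The important point: at pack.gen every value read last time is unchanged, so the dirty flag clears without a run.

Initial pass — values computed on the first demand:
  config.gen = neg(-4) = 4
  graph.gen = mul(-4, -4) = 16
  kernel.gen = min2(-4, 8) = -4
  utils.gen = min2(-4, 16) = -4
  model.gen = min2(-4, -4) = -4
  east.gen = add(-4, 4) = 0
  gamma.gen = mul(-4, 4) = -16
  assets.gen = max2(-16, 0) = 0
  router.gen = neg(-4) = 4
  driver.gen = add(4, 4) = 8
  west.gen = max2(0, -16) = 0
  pack.gen = add(0, 0) = 0
  layout.gen = max2(0, 0) = 0
  codegen.gen = min2(-4, 0) = -4
  stats.gen = add(-4, -4) = -8
  deps.gen = min2(-8, 8) = -8
  check.gen = absv(-8) = 8
  fold.gen = add(8, 8) = 16

Second demand — change propagation:
  config.gen: re-runs because bundle.txt -4->0; new result 0.
  graph.gen: re-runs because bundle.txt -4->0; bundle.txt -4->0; new result 0.
  kernel.gen: re-runs because bundle.txt -4->0; new result 0.
  utils.gen: re-runs because bundle.txt -4->0; graph.gen 16->0; new result 0.
  model.gen: re-runs because utils.gen -4->0; kernel.gen -4->0; new result 0.
  east.gen: re-runs because model.gen -4->0; config.gen 4->0; new result 0 (unchanged).
  gamma.gen: re-runs because model.gen -4->0; config.gen 4->0; new result 0.
  assets.gen: re-runs because gamma.gen -16->0; new result 0 (unchanged).
  router.gen: re-runs because model.gen -4->0; new result 0.
  driver.gen: re-runs because config.gen 4->0; router.gen 4->0; new result 0.
  west.gen: re-runs because gamma.gen -16->0; new result 0 (unchanged).
  pack.gen: re-examined; everything it read last time is the same (west.gen unchanged, west.gen unchanged) — cache 0 kept, no run.
  layout.gen: re-examined; everything it read last time is the same (west.gen unchanged, pack.gen unchanged) — cache 0 kept, no run.
  codegen.gen: re-runs because utils.gen -4->0; new result 0.
  stats.gen: re-runs because codegen.gen -4->0; kernel.gen -4->0; new result 0.
  deps.gen: re-runs because stats.gen -8->0; driver.gen 8->0; new result 0.
  check.gen: re-runs because deps.gen -8->0; new result 0.
  fold.gen: re-runs because check.gen 8->0; check.gen 8->0; new result 0.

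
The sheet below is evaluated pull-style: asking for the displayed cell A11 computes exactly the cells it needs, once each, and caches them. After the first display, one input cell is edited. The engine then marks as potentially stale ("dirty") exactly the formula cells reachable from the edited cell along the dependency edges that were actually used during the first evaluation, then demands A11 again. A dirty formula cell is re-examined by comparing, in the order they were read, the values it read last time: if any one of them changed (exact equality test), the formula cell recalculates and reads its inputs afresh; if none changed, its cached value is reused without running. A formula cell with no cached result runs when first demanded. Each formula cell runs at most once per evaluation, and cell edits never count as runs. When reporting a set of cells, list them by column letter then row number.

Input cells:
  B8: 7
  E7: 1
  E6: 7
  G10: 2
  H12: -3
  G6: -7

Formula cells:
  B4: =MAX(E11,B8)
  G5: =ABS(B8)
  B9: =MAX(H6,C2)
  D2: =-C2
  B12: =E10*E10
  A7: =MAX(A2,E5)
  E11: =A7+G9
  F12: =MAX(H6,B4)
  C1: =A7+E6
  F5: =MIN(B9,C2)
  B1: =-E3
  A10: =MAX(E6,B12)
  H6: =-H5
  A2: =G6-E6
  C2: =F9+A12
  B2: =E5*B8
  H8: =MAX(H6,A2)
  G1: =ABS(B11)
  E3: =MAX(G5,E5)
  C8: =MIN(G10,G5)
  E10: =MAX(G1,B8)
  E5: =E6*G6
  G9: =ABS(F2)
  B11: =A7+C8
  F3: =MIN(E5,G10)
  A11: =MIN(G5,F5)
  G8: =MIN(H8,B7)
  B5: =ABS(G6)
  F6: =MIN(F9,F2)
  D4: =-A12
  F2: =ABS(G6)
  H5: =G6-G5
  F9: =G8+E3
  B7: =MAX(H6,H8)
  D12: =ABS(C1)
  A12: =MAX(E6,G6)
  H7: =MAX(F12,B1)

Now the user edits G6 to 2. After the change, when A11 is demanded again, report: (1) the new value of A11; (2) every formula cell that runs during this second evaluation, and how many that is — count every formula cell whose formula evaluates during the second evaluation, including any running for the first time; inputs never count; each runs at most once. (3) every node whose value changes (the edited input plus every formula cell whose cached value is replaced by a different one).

Demanding A11 again yields 7.
14 formula cells run: A2, A11, A12, B7, B9, C2, E3, E5, F5, F9, G8, H5, H6, H8.
The nodes whose values change: A2, B7, B9, C2, E3, E5, F5, F9, G6, G8, H5, H6, H8.

First demand of the output computes:
  A2 = -7 - 7 = -14
  A12 = MAX(7, -7) = 7
  E5 = 7 * -7 = -49
  G5 = ABS(7) = 7
  E3 = MAX(7, -49) = 7
  H5 = -7 - 7 = -14
  H6 = -(-14) = 14
  H8 = MAX(14, -14) = 14
  B7 = MAX(14, 14) = 14
  G8 = MIN(14, 14) = 14
  F9 = 14 + 7 = 21
  C2 = 21 + 7 = 28
  B9 = MAX(14, 28) = 28
  F5 = MIN(28, 28) = 28
  A11 = MIN(7, 28) = 7

After the edit, cleaning proceeds:
  A2: a read changed (G6 -7->2) — executes, giving -5.
  A12: a read changed (G6 -7->2) — executes, giving 7 — identical to its old value.
  E5: a read changed (G6 -7->2) — executes, giving 14.
  E3: a read changed (E5 -49->14) — executes, giving 14.
  H5: a read changed (G6 -7->2) — executes, giving -5.
  H6: a read changed (H5 -14->-5) — executes, giving 5.
  H8: a read changed (H6 14->5; A2 -14->-5) — executes, giving 5.
  B7: a read changed (H6 14->5; H8 14->5) — executes, giving 5.
  G8: a read changed (H8 14->5; B7 14->5) — executes, giving 5.
  F9: a read changed (G8 14->5; E3 7->14) — executes, giving 19.
  C2: a read changed (F9 21->19) — executes, giving 26.
  B9: a read changed (H6 14->5; C2 28->26) — executes, giving 26.
  F5: a read changed (B9 28->26; C2 28->26) — executes, giving 26.
  A11: a read changed (F5 28->26) — executes, giving 7 — identical to its old value.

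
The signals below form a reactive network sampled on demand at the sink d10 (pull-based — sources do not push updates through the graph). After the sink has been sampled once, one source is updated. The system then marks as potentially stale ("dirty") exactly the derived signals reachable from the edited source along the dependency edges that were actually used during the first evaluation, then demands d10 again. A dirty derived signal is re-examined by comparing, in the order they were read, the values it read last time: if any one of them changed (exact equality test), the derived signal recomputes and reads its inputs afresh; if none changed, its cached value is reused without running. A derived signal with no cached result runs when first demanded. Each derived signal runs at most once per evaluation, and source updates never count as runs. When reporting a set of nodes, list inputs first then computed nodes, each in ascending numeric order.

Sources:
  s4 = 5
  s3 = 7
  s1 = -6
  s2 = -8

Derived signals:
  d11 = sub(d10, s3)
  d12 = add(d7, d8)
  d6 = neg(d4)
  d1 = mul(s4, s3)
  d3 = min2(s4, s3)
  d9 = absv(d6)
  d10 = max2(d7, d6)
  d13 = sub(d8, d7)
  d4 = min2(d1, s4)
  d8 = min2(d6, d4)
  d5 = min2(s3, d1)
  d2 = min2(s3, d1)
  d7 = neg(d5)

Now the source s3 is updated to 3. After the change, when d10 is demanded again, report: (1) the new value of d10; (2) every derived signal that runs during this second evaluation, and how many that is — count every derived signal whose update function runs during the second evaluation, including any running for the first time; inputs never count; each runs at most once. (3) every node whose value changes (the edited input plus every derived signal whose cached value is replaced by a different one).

d10 now evaluates to -3.
Run set: d1, d4, d5, d7, d10 (5 run).
Changed values: s3, d1, d5, d7, d10.
The important point: at d6 every value read last time is unchanged, so the dirty flag clears without a run.

Initial pass — values computed on the first demand:
  d1 = mul(5, 7) = 35
  d4 = min2(35, 5) = 5
  d5 = min2(7, 35) = 7
  d6 = neg(5) = -5
  d7 = neg(7) = -7
  d10 = max2(-7, -5) = -5

Second demand — change propagation:
  d1: re-runs because s3 7->3; new result 15.
  d4: re-runs because d1 35->15; new result 5 (unchanged).
  d5: re-runs because s3 7->3; d1 35->15; new result 3.
  d6: re-examined; everything it read last time is the same (d4 unchanged) — cache -5 kept, no run.
  d7: re-runs because d5 7->3; new result -3.
  d10: re-runs because d7 -7->-3; new result -3.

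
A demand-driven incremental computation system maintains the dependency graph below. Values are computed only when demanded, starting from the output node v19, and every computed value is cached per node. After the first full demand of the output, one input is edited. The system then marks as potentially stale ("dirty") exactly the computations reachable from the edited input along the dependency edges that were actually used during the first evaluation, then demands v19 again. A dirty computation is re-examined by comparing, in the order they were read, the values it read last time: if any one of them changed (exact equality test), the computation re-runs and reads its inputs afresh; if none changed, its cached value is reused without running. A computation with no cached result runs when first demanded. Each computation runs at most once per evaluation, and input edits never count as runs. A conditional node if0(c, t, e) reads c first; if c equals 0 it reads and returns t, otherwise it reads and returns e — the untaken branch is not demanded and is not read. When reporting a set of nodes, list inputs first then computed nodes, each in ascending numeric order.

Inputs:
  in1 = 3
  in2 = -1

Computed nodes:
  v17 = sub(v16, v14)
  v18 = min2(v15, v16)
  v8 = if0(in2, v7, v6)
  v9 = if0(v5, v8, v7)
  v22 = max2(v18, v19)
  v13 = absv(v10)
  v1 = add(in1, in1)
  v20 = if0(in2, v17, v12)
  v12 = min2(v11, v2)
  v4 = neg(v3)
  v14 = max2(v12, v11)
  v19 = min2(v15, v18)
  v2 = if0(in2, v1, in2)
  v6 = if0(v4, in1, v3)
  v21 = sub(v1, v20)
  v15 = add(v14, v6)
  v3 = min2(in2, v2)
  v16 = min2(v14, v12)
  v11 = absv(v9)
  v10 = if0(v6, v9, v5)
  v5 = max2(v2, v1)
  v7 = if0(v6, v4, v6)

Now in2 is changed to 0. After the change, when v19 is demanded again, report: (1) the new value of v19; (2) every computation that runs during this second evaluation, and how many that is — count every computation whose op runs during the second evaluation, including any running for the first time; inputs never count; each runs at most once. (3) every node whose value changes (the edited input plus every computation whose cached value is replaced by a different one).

First evaluation (everything demanded from the output):
  v1 = add(3, 3) = 6
  v2 = if0(in2=-1 -> else branch in2) = -1
  v3 = min2(-1, -1) = -1
  v4 = neg(-1) = 1
  v5 = max2(-1, 6) = 6
  v6 = if0(v4=1 -> else branch v3) = -1
  v7 = if0(v6=-1 -> else branch v6) = -1
  v9 = if0(v5=6 -> else branch v7) = -1
  v11 = absv(-1) = 1
  v12 = min2(1, -1) = -1
  v14 = max2(-1, 1) = 1
  v15 = add(1, -1) = 0
  v16 = min2(1, -1) = -1
  v18 = min2(0, -1) = -1
  v19 = min2(0, -1) = -1

Propagation after the edit:
  v2: runs — in2 -1->0; in2 -1->0; result 6.
  v3: runs — in2 -1->0; v2 -1->6; result 0.
  v4: runs — v3 -1->0; result 0.
  v5: runs — v2 -1->6; result 6 (same value as before).
  v6: runs — v4 1->0; v3 -1->0; result 3.
  v7: runs — v6 -1->3; v6 -1->3; result 3.
  v9: runs — v7 -1->3; result 3.
  v11: runs — v9 -1->3; result 3.
  v12: runs — v11 1->3; v2 -1->6; result 3.
  v14: runs — v12 -1->3; v11 1->3; result 3.
  v15: runs — v14 1->3; v6 -1->3; result 6.
  v16: runs — v14 1->3; v12 -1->3; result 3.
  v18: runs — v15 0->6; v16 -1->3; result 3.
  v19: runs — v15 0->6; v18 -1->3; result 3.

New value of v19: 3.
Computations that run: v2, v3, v4, v5, v6, v7, v9, v11, v12, v14, v15, v16, v18, v19 — 14 in total.
Values that change: in2, v2, v3, v4, v6, v7, v9, v11, v12, v14, v15, v16, v18, v19.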